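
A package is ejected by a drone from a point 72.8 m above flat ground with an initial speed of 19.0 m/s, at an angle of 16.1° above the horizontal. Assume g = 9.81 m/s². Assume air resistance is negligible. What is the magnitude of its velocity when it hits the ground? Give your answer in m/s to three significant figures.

vₓ = 19.00 cos 16.1° = 18.25 m/s; v_y0 = 19.00 sin 16.1° = 5.269 m/s.
With up positive and y = 0 at the ground: y(t) = 72.8 + (5.269) t − 4.905 t². Setting y = 0 and taking the positive root: t = [5.269 + √(5.269² + 2·9.81·72.8)] / 9.81 = (5.269 + 38.16) / 9.81 = 4.427 s.
Vertical velocity at impact: v_y = v_y0 − g t = 5.269 − 9.81 × 4.427 = −38.16 m/s.
Speed: |v| = √(vₓ² + v_y²) = √(18.25² + 38.16²) = 42.30 m/s.

42.3 m/s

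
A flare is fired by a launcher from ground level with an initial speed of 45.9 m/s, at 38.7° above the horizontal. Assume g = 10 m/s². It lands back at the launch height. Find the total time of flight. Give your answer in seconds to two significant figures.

vₓ = 45.90 cos 38.7° = 35.82 m/s; v_y0 = 45.90 sin 38.7° = 28.70 m/s.
It returns to y = 0 when t = 2 v_y0 / g = 2(28.70)/10.0 = 5.740 s.

5.7 s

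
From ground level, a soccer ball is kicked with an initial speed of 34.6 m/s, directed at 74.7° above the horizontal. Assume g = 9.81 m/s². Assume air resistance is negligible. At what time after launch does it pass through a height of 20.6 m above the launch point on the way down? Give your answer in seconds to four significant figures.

Components: vₓ = 34.60 cos 74.7° = 9.130 m/s, v_y0 = 34.60 sin 74.7° = 33.37 m/s.
Height y(t) = 33.37 t − 4.905 t² = 20.6 gives 4.905 t² − 33.37 t + 20.6 = 0.
Quadratic formula: t = (33.37 ± √709.63) / 9.81 = (33.37 ± 26.64) / 9.81 → t = 0.6865 s or 6.117 s.
The descending-branch root is 6.117 s.

6.117 s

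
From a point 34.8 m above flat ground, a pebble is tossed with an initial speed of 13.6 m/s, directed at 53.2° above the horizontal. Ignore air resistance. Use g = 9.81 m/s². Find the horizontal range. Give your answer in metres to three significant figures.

Horizontal component vₓ = 13.60 cos 53.2° = 8.147 m/s; vertical v_y0 = 13.60 sin 53.2° = 10.89 m/s.
Vertical motion (up positive, ground at y = 0): 4.905 t² − (10.89) t − 34.8 = 0, so t = (10.89 + √(10.89² + 2·9.81·34.8)) / 9.81 = (10.89 + 28.31) / 9.81 = 3.996 s.
Horizontal distance: R = vₓ t = 8.147 × 3.996 = 32.55 m.

32.6 m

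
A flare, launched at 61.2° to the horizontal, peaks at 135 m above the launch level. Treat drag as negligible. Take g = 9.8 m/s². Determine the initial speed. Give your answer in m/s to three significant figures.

58.7 m/s

At the peak v_y = 0, so v_y0 = √(2gH) = √(2 × 9.80 × 135) = 51.44 m/s.
v_y0 = v₀ sin θ ⇒ v₀ = 51.44 / sin 61.2° = 58.70 m/s.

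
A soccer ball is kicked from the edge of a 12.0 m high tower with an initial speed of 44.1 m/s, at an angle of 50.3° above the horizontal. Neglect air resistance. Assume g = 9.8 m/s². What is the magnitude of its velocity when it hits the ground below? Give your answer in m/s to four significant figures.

Horizontal component vₓ = 44.10 cos 50.3° = 28.17 m/s; vertical v_y0 = 44.10 sin 50.3° = 33.93 m/s.
The projectile lands when y = 12.0 + (33.93) t − ½·9.80·t² = 0. Positive root: t = (33.93 + √(33.93² + 2·9.80·12.0)) / 9.80 = (33.93 + 37.24) / 9.80 = 7.262 s.
Vertical velocity at impact: v_y = v_y0 − g t = 33.93 − 9.80 × 7.262 = −37.24 m/s.
Speed: |v| = √(vₓ² + v_y²) = √(28.17² + 37.24²) = 46.69 m/s.

46.69 m/s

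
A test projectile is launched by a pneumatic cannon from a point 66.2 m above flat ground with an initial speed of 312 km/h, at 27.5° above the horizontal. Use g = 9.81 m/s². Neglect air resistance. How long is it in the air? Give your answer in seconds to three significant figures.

9.57 s

Convert: 312 km/h = 312/3.6 = 86.67 m/s.
Resolve: vₓ = 86.67 cos 27.5° = 76.87 m/s and v_y0 = 86.67 sin 27.5° = 40.02 m/s.
Vertical motion (up positive, ground at y = 0): 4.905 t² − (40.02) t − 66.2 = 0, so t = (40.02 + √(40.02² + 2·9.81·66.2)) / 9.81 = (40.02 + 53.85) / 9.81 = 9.569 s.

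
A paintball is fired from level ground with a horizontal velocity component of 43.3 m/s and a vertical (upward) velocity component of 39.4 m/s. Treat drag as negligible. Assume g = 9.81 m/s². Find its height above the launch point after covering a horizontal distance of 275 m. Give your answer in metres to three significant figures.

x = vₓ t ⇒ t = 275/43.30 = 6.351 s.
Height: y = v_y0 t − ½ g t² = 39.40 × 6.351 − 4.905 × 6.351² = 250.2 − 197.8 = 52.38 m.

52.4 m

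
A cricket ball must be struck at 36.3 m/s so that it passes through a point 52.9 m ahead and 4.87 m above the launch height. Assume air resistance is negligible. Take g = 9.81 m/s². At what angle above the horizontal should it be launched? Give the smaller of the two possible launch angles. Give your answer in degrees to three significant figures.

Trajectory: y = x tanθ − g x² (1 + tan²θ)/(2v₀²). With x = 52.9, y = 4.87, v₀ = 36.3, g = 9.81:
10.42 tan²θ − 52.9 tanθ + (15.29) = 0.
tanθ = [52.9 ± √(52.9² − 4 × 10.42 × (15.29))] / (2 × 10.42) = (52.9 ± 46.49) / 20.83, giving tanθ = 0.3076 or 4.771.
θ = 17.10° or 78.16°; the smaller is 17.10°.

17.1°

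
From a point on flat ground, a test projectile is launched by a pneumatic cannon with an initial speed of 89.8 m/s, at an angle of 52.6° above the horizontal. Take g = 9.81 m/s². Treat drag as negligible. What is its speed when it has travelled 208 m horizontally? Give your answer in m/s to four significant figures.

Resolve: vₓ = 89.80 cos 52.6° = 54.54 m/s and v_y0 = 89.80 sin 52.6° = 71.34 m/s.
Time to reach x = 208 m: t = x/vₓ = 208/54.54 = 3.814 s.
Vertical velocity there: v_y = v_y0 − g t = 71.34 − 9.81 × 3.814 = 33.93 m/s.
Speed: √(vₓ² + v_y²) = √(54.54² + 33.93²) = 64.23 m/s.

64.23 m/s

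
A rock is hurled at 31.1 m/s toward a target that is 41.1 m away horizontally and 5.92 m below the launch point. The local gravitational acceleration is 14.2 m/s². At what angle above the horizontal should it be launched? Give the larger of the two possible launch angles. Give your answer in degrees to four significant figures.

72.38°

Trajectory: y = x tanθ − g x² (1 + tan²θ)/(2v₀²). With x = 41.1, y = −5.92, v₀ = 31.1, g = 14.2:
12.40 tan²θ − 41.1 tanθ + (6.480) = 0.
tanθ = [41.1 ± √(41.1² − 4 × 12.40 × (6.480))] / (2 × 12.40) = (41.1 ± 36.98) / 24.80, giving tanθ = 0.1660 or 3.149.
θ = 9.424° or 72.38°; the larger is 72.38°.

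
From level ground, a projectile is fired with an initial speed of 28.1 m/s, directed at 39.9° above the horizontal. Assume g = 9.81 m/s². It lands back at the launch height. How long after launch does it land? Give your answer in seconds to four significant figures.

3.675 s

vₓ = 28.10 cos 39.9° = 21.56 m/s; v_y0 = 28.10 sin 39.9° = 18.02 m/s.
It returns to y = 0 when t = 2 v_y0 / g = 2(18.02)/9.81 = 3.675 s.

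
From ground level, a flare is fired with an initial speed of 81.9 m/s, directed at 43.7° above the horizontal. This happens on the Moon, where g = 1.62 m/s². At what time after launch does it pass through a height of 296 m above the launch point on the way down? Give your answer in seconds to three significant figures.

Horizontal component vₓ = 81.90 cos 43.7° = 59.21 m/s; vertical v_y0 = 81.90 sin 43.7° = 56.58 m/s.
Require v_y0 t − ½ g t² = 296, i.e. 0.8100 t² − 56.58 t + 296 = 0.
Quadratic formula: t = (56.58 ± √2242.6) / 1.62 = (56.58 ± 47.36) / 1.62 → t = 5.696 s or 64.16 s.
The descending-branch root is 64.16 s.

64.2 s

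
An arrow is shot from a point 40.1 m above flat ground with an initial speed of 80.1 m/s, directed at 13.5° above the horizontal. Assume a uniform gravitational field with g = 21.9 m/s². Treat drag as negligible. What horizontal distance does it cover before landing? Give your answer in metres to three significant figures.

230 m

Horizontal component vₓ = 80.10 cos 13.5° = 77.89 m/s; vertical v_y0 = 80.10 sin 13.5° = 18.70 m/s.
Vertical motion (up positive, ground at y = 0): 10.95 t² − (18.70) t − 40.1 = 0, so t = (18.70 + √(18.70² + 2·21.9·40.1)) / 21.9 = (18.70 + 45.89) / 21.9 = 2.949 s.
Horizontal distance: R = vₓ t = 77.89 × 2.949 = 229.7 m.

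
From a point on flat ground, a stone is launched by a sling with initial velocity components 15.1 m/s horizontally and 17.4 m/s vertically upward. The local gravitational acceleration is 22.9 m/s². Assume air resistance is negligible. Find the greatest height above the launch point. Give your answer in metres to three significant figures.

6.61 m

At the apex v_y = 0, so H = v_y0²/(2g) = 17.40²/45.80 = 6.610 m.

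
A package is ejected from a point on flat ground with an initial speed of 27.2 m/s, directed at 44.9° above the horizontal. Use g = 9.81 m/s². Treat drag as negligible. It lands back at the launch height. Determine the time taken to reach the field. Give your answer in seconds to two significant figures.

Horizontal component vₓ = 27.20 cos 44.9° = 19.27 m/s; vertical v_y0 = 27.20 sin 44.9° = 19.20 m/s.
Landing at launch height ⇒ T = 2 v_y0 / g = 2 × 19.20 / 9.81 = 3.914 s.

3.9 s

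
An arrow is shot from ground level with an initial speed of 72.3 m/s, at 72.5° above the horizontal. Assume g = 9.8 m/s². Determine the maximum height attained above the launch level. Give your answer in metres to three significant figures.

243 m

Horizontal component vₓ = 72.30 cos 72.5° = 21.74 m/s; vertical v_y0 = 72.30 sin 72.5° = 68.95 m/s.
Peak height H = v_y0² / (2g) = 4754.6 / 19.60 = 242.6 m.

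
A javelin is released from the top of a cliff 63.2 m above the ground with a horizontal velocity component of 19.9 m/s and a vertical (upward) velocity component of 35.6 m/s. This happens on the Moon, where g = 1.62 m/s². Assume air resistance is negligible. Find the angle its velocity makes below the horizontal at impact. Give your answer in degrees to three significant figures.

62.6°

With up positive and y = 0 at the ground: y(t) = 63.2 + (35.60) t − 0.8100 t². Setting y = 0 and taking the positive root: t = [35.60 + √(35.60² + 2·1.62·63.2)] / 1.62 = (35.60 + 38.37) / 1.62 = 45.66 s.
At impact: v_y = v_y0 − g t = −38.37 m/s; vₓ = 19.90 m/s.
Angle below horizontal: arctan(|v_y|/vₓ) = arctan(38.37/19.90) = 62.59°.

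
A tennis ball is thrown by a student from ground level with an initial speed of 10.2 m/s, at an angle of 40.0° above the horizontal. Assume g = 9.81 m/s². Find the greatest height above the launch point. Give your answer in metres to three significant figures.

2.19 m

Components: vₓ = 10.20 cos 40.0° = 7.814 m/s, v_y0 = 10.20 sin 40.0° = 6.556 m/s.
Peak height H = v_y0² / (2g) = 42.987 / 19.62 = 2.191 m.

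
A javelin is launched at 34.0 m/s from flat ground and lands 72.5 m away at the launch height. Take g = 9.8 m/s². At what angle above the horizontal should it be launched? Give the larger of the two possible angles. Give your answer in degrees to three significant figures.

71.0°

Level-ground range R = v₀² sin(2θ)/g ⇒ sin(2θ) = gR/v₀² = 9.80 × 72.5 / 34.0² = 0.6146.
2θ = 37.92° or 180° − 37.92° = 142.1°, so θ = 18.96° or 71.04°.
The larger angle is 71.04°.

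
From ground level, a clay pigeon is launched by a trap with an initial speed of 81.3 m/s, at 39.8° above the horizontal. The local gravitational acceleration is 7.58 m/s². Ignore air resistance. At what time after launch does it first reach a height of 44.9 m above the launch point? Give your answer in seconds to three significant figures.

Horizontal component vₓ = 81.30 cos 39.8° = 62.46 m/s; vertical v_y0 = 81.30 sin 39.8° = 52.04 m/s.
Require v_y0 t − ½ g t² = 44.9, i.e. 3.790 t² − 52.04 t + 44.9 = 0.
Quadratic formula: t = (52.04 ± √2027.6) / 7.58 = (52.04 ± 45.03) / 7.58 → t = 0.9251 s or 12.81 s.
The first (ascending) time is 0.9251 s.

0.925 s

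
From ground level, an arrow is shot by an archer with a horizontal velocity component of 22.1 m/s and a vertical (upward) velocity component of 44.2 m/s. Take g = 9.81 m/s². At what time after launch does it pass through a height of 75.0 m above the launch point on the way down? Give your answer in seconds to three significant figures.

6.74 s

Set y = v_y0 t − ½ g t² = 75.0: 4.905 t² − 44.20 t + 75.0 = 0.
Quadratic formula: t = (44.20 ± √482.14) / 9.81 = (44.20 ± 21.96) / 9.81 → t = 2.267 s or 6.744 s.
The descending-branch root is 6.744 s.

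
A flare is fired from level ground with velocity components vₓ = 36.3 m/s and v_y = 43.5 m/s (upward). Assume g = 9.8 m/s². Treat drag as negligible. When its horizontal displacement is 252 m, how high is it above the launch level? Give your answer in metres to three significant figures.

65.8 m

x = vₓ t ⇒ t = 252/36.30 = 6.942 s.
Height: y = v_y0 t − ½ g t² = 43.50 × 6.942 − 4.900 × 6.942² = 302.0 − 236.1 = 65.84 m.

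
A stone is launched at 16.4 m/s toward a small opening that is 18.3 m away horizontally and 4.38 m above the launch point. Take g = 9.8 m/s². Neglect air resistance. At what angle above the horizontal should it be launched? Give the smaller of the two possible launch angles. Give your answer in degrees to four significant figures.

37.63°

Trajectory: y = x tanθ − g x² (1 + tan²θ)/(2v₀²). With x = 18.3, y = 4.38, v₀ = 16.4, g = 9.80:
6.101 tan²θ − 18.3 tanθ + (10.48) = 0.
tanθ = [18.3 ± √(18.3² − 4 × 6.101 × (10.48))] / (2 × 6.101) = (18.3 ± 8.894) / 12.20, giving tanθ = 0.7708 or 2.229.
θ = 37.63° or 65.83°; the smaller is 37.63°.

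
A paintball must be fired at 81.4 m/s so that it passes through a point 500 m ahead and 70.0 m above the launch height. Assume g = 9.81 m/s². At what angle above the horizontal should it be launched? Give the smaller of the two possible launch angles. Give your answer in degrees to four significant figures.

Trajectory: y = x tanθ − g x² (1 + tan²θ)/(2v₀²). With x = 500, y = 70.0, v₀ = 81.4, g = 9.81:
185.1 tan²θ − 500 tanθ + (255.1) = 0.
tanθ = [500 ± √(500² − 4 × 185.1 × (255.1))] / (2 × 185.1) = (500 ± 247.3) / 370.1, giving tanθ = 0.6826 or 2.019.
θ = 34.32° or 63.65°; the smaller is 34.32°.

34.32°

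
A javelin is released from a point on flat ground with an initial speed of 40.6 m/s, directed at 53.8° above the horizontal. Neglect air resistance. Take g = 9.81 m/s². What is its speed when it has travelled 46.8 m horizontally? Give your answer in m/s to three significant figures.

27.6 m/s

Horizontal component vₓ = 40.60 cos 53.8° = 23.98 m/s; vertical v_y0 = 40.60 sin 53.8° = 32.76 m/s.
Time to reach x = 46.8 m: t = x/vₓ = 46.8/23.98 = 1.952 s.
Vertical velocity there: v_y = v_y0 − g t = 32.76 − 9.81 × 1.952 = 13.62 m/s.
Speed: √(vₓ² + v_y²) = √(23.98² + 13.62²) = 27.57 m/s.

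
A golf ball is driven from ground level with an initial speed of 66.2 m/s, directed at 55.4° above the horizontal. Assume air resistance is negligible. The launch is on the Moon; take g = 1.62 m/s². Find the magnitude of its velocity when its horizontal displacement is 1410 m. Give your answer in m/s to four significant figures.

vₓ = 66.20 cos 55.4° = 37.59 m/s; v_y0 = 66.20 sin 55.4° = 54.49 m/s.
At x = 1410 m, t = x/vₓ = 1410/37.59 = 37.51 s.
Vertical velocity there: v_y = v_y0 − g t = 54.49 − 1.62 × 37.51 = −6.273 m/s.
Speed: √(vₓ² + v_y²) = √(37.59² + 6.273²) = 38.11 m/s.

38.11 m/s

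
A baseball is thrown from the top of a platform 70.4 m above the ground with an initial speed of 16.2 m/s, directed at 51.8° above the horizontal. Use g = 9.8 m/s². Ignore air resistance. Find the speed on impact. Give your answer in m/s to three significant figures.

40.5 m/s

vₓ = 16.20 cos 51.8° = 10.02 m/s; v_y0 = 16.20 sin 51.8° = 12.73 m/s.
With up positive and y = 0 at the ground: y(t) = 70.4 + (12.73) t − 4.900 t². Setting y = 0 and taking the positive root: t = [12.73 + √(12.73² + 2·9.80·70.4)] / 9.80 = (12.73 + 39.27) / 9.80 = 5.306 s.
Vertical velocity at impact: v_y = v_y0 − g t = 12.73 − 9.80 × 5.306 = −39.27 m/s.
Speed: |v| = √(vₓ² + v_y²) = √(10.02² + 39.27²) = 40.53 m/s.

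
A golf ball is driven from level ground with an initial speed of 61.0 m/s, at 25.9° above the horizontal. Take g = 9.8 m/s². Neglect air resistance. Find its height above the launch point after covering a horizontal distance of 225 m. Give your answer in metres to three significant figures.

Resolve: vₓ = 61.00 cos 25.9° = 54.87 m/s and v_y0 = 61.00 sin 25.9° = 26.64 m/s.
x = vₓ t ⇒ t = 225/54.87 = 4.100 s.
Height: y = v_y0 t − ½ g t² = 26.64 × 4.100 − 4.900 × 4.100² = 109.3 − 82.38 = 26.87 m.

26.9 m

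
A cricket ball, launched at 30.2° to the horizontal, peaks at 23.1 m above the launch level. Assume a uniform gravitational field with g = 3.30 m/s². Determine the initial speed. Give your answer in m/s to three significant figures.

24.5 m/s

At the peak v_y = 0, so v_y0 = √(2gH) = √(2 × 3.30 × 23.1) = 12.35 m/s.
v_y0 = v₀ sin θ ⇒ v₀ = 12.35 / sin 30.2° = 24.55 m/s.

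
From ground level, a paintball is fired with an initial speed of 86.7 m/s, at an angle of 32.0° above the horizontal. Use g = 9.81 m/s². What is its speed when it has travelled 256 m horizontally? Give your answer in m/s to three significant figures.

74.5 m/s

Resolve: vₓ = 86.70 cos 32.0° = 73.53 m/s and v_y0 = 86.70 sin 32.0° = 45.94 m/s.
x = vₓ t ⇒ t = 256/73.53 = 3.482 s.
Vertical velocity there: v_y = v_y0 − g t = 45.94 − 9.81 × 3.482 = 11.79 m/s.
Speed: √(vₓ² + v_y²) = √(73.53² + 11.79²) = 74.46 m/s.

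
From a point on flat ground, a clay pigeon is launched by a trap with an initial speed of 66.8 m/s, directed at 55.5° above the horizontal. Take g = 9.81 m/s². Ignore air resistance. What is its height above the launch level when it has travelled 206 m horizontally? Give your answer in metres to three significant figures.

vₓ = 66.80 cos 55.5° = 37.84 m/s; v_y0 = 66.80 sin 55.5° = 55.05 m/s.
Time to reach x = 206 m: t = x/vₓ = 206/37.84 = 5.445 s.
Height: y = v_y0 t − ½ g t² = 55.05 × 5.445 − 4.905 × 5.445² = 299.7 − 145.4 = 154.3 m.

154 m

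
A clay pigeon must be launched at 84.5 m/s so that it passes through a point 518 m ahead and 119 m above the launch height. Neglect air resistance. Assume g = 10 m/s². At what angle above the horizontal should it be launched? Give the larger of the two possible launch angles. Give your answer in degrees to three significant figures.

62.2°

Trajectory: y = x tanθ − g x² (1 + tan²θ)/(2v₀²). With x = 518, y = 119, v₀ = 84.5, g = 10.0:
187.9 tan²θ − 518 tanθ + (306.9) = 0.
tanθ = [518 ± √(518² − 4 × 187.9 × (306.9))] / (2 × 187.9) = (518 ± 194.1) / 375.8, giving tanθ = 0.8620 or 1.895.
θ = 40.76° or 62.18°; the larger is 62.18°.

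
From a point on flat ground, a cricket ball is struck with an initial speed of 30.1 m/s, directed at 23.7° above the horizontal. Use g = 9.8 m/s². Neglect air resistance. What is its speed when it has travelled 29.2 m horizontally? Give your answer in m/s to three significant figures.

27.6 m/s

Horizontal component vₓ = 30.10 cos 23.7° = 27.56 m/s; vertical v_y0 = 30.10 sin 23.7° = 12.10 m/s.
x = vₓ t ⇒ t = 29.2/27.56 = 1.059 s.
Vertical velocity there: v_y = v_y0 − g t = 12.10 − 9.80 × 1.059 = 1.716 m/s.
Speed: √(vₓ² + v_y²) = √(27.56² + 1.716²) = 27.61 m/s.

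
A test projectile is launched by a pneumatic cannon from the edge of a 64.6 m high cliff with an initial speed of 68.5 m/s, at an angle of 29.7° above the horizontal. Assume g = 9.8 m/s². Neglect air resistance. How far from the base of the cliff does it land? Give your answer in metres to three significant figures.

Components: vₓ = 68.50 cos 29.7° = 59.50 m/s, v_y0 = 68.50 sin 29.7° = 33.94 m/s.
The projectile lands when y = 64.6 + (33.94) t − ½·9.80·t² = 0. Positive root: t = (33.94 + √(33.94² + 2·9.80·64.6)) / 9.80 = (33.94 + 49.17) / 9.80 = 8.481 s.
Horizontal distance: R = vₓ t = 59.50 × 8.481 = 504.6 m.

505 m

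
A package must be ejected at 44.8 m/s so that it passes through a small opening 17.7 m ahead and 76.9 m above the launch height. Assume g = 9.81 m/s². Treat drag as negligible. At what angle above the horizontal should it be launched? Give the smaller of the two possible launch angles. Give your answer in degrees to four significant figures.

Trajectory: y = x tanθ − g x² (1 + tan²θ)/(2v₀²). With x = 17.7, y = 76.9, v₀ = 44.8, g = 9.81:
0.7656 tan²θ − 17.7 tanθ + (77.67) = 0.
tanθ = [17.7 ± √(17.7² − 4 × 0.7656 × (77.67))] / (2 × 0.7656) = (17.7 ± 8.685) / 1.531, giving tanθ = 5.887 or 17.23.
θ = 80.36° or 86.68°; the smaller is 80.36°.

80.36°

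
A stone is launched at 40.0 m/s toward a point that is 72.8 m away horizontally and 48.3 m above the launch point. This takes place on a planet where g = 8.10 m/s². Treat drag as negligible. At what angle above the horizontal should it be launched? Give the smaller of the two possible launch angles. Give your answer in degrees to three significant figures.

Trajectory: y = x tanθ − g x² (1 + tan²θ)/(2v₀²). With x = 72.8, y = 48.3, v₀ = 40.0, g = 8.10:
13.42 tan²θ − 72.8 tanθ + (61.72) = 0.
tanθ = [72.8 ± √(72.8² − 4 × 13.42 × (61.72))] / (2 × 13.42) = (72.8 ± 44.59) / 26.83, giving tanθ = 1.051 or 4.375.
θ = 46.44° or 77.13°; the smaller is 46.44°.

46.4°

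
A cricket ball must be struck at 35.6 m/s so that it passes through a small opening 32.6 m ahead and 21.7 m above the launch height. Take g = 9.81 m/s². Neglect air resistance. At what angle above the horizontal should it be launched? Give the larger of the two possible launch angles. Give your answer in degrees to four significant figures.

Trajectory: y = x tanθ − g x² (1 + tan²θ)/(2v₀²). With x = 32.6, y = 21.7, v₀ = 35.6, g = 9.81:
4.113 tan²θ − 32.6 tanθ + (25.81) = 0.
tanθ = [32.6 ± √(32.6² − 4 × 4.113 × (25.81))] / (2 × 4.113) = (32.6 ± 25.26) / 8.226, giving tanθ = 0.8923 or 7.034.
θ = 41.74° or 81.91°; the larger is 81.91°.

81.91°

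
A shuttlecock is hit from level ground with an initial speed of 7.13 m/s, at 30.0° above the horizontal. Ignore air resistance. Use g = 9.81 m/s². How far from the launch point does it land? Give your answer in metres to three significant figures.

vₓ = 7.130 cos 30.0° = 6.175 m/s; v_y0 = 7.130 sin 30.0° = 3.565 m/s.
Flight time T = 2 v_y0 / g = 0.7268 s.
Horizontal distance R = vₓ T = 6.175 × 0.7268 = 4.488 m.

4.49 m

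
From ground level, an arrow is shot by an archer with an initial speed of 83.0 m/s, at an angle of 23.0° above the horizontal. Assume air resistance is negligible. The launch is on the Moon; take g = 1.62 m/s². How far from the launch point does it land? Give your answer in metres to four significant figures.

3059 m

Horizontal component vₓ = 83.00 cos 23.0° = 76.40 m/s; vertical v_y0 = 83.00 sin 23.0° = 32.43 m/s.
Flight time T = 2 v_y0 / g = 40.04 s.
Range: R = vₓ T = 76.40 × 40.04 = 3059 m.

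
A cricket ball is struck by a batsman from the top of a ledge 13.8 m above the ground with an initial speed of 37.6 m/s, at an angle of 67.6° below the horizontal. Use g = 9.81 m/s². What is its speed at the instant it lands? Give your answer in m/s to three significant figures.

Resolve: vₓ = 37.60 cos 67.6° = 14.33 m/s and v_y0 = −34.76 m/s (downward).
The projectile lands when y = 13.8 + (−34.76) t − ½·9.81·t² = 0. Positive root: t = (−34.76 + √(34.76² + 2·9.81·13.8)) / 9.81 = (−34.76 + 38.46) / 9.81 = 0.3769 s.
Vertical velocity at impact: v_y = v_y0 − g t = −34.76 − 9.81 × 0.3769 = −38.46 m/s.
Speed: |v| = √(vₓ² + v_y²) = √(14.33² + 38.46²) = 41.04 m/s.

41.0 m/s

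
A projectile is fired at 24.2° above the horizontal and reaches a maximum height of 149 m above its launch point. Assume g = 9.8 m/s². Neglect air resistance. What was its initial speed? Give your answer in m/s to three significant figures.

132 m/s

At the peak v_y = 0, so v_y0 = √(2gH) = √(2 × 9.80 × 149) = 54.04 m/s.
v_y0 = v₀ sin θ ⇒ v₀ = 54.04 / sin 24.2° = 131.8 m/s.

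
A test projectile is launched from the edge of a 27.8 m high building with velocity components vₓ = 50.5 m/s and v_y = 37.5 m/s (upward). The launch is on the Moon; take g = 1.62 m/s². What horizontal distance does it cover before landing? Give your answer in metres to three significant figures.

2370 m

With up positive and y = 0 at the ground: y(t) = 27.8 + (37.50) t − 0.8100 t². Setting y = 0 and taking the positive root: t = [37.50 + √(37.50² + 2·1.62·27.8)] / 1.62 = (37.50 + 38.68) / 1.62 = 47.03 s.
Horizontal distance: R = vₓ t = 50.50 × 47.03 = 2375 m.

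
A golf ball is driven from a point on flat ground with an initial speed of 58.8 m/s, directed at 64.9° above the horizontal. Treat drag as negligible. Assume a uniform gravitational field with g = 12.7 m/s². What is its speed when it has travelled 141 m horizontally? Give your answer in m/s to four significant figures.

Horizontal component vₓ = 58.80 cos 64.9° = 24.94 m/s; vertical v_y0 = 58.80 sin 64.9° = 53.25 m/s.
At x = 141 m, t = x/vₓ = 141/24.94 = 5.653 s.
Vertical velocity there: v_y = v_y0 − g t = 53.25 − 12.7 × 5.653 = −18.54 m/s.
Speed: √(vₓ² + v_y²) = √(24.94² + 18.54²) = 31.08 m/s.

31.08 m/s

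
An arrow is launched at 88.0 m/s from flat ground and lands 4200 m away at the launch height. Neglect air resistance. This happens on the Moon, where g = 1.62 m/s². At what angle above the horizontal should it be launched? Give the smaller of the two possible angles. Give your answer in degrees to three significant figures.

30.7°

Level-ground range R = v₀² sin(2θ)/g ⇒ sin(2θ) = gR/v₀² = 1.62 × 4200 / 88.0² = 0.8786.
2θ = 61.48° or 180° − 61.48° = 118.5°, so θ = 30.74° or 59.26°.
The smaller angle is 30.74°.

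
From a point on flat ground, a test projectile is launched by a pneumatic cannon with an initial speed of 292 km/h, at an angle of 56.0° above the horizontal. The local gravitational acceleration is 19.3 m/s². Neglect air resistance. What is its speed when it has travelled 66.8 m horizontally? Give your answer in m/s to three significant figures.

Convert: 292 km/h = 292/3.6 = 81.11 m/s.
Components: vₓ = 81.11 cos 56.0° = 45.36 m/s, v_y0 = 81.11 sin 56.0° = 67.24 m/s.
x = vₓ t ⇒ t = 66.8/45.36 = 1.473 s.
Vertical velocity there: v_y = v_y0 − g t = 67.24 − 19.3 × 1.473 = 38.82 m/s.
Speed: √(vₓ² + v_y²) = √(45.36² + 38.82²) = 59.70 m/s.

59.7 m/s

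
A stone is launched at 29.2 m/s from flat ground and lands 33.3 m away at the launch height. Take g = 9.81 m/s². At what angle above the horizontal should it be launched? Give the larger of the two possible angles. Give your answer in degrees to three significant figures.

Level-ground range R = v₀² sin(2θ)/g ⇒ sin(2θ) = gR/v₀² = 9.81 × 33.3 / 29.2² = 0.3831.
2θ = 22.53° or 180° − 22.53° = 157.5°, so θ = 11.26° or 78.74°.
The larger angle is 78.74°.

78.7°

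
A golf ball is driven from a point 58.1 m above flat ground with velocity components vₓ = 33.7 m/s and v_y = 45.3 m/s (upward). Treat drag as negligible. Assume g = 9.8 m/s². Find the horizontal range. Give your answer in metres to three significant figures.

350 m

With up positive and y = 0 at the ground: y(t) = 58.1 + (45.30) t − 4.900 t². Setting y = 0 and taking the positive root: t = [45.30 + √(45.30² + 2·9.80·58.1)] / 9.80 = (45.30 + 56.49) / 9.80 = 10.39 s.
Horizontal distance: R = vₓ t = 33.70 × 10.39 = 350.0 m.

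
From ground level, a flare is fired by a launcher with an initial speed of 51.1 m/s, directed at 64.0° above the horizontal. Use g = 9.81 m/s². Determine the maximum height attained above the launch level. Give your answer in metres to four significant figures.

vₓ = 51.10 cos 64.0° = 22.40 m/s; v_y0 = 51.10 sin 64.0° = 45.93 m/s.
At the apex v_y = 0, so H = v_y0²/(2g) = 45.93²/19.62 = 107.5 m.

107.5 m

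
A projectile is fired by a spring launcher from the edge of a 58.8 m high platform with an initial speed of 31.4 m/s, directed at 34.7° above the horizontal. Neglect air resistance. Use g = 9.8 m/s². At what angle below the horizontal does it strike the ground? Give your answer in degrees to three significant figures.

Resolve: vₓ = 31.40 cos 34.7° = 25.82 m/s and v_y0 = 31.40 sin 34.7° = 17.88 m/s.
The projectile lands when y = 58.8 + (17.88) t − ½·9.80·t² = 0. Positive root: t = (17.88 + √(17.88² + 2·9.80·58.8)) / 9.80 = (17.88 + 38.37) / 9.80 = 5.739 s.
At impact: v_y = v_y0 − g t = −38.37 m/s; vₓ = 25.82 m/s.
Angle below horizontal: arctan(|v_y|/vₓ) = arctan(38.37/25.82) = 56.07°.

56.1°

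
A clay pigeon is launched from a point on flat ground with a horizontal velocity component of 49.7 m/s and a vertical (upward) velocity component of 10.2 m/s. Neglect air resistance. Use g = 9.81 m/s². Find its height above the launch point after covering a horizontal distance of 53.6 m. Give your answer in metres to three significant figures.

Time to reach x = 53.6 m: t = x/vₓ = 53.6/49.70 = 1.078 s.
Height: y = v_y0 t − ½ g t² = 10.20 × 1.078 − 4.905 × 1.078² = 11.00 − 5.705 = 5.295 m.

5.30 m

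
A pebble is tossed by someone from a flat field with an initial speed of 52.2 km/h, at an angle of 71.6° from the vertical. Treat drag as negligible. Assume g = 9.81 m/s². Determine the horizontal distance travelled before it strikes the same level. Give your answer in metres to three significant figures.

Convert: 52.2 km/h = 52.2/3.6 = 14.50 m/s.
Horizontal component vₓ = 14.50 sin 71.6° = 13.76 m/s; vertical v_y0 = 14.50 cos 71.6° = 4.577 m/s.
Flight time T = 2 v_y0 / g = 0.9331 s.
Range: R = vₓ T = 13.76 × 0.9331 = 12.84 m.

12.8 m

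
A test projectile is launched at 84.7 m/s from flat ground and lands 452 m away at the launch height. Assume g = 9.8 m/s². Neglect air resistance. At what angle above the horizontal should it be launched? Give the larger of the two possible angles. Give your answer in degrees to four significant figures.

70.94°

From R = (v₀²/g) sin 2θ: sin 2θ = 9.80 × 452 / 7174.1 = 0.6174.
2θ = 38.13° or 180° − 38.13° = 141.9°, so θ = 19.06° or 70.94°.
The larger angle is 70.94°.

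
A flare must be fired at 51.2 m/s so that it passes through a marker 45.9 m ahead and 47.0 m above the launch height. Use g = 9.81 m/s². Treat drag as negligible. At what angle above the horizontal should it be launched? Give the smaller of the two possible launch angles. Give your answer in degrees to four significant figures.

Trajectory: y = x tanθ − g x² (1 + tan²θ)/(2v₀²). With x = 45.9, y = 47.0, v₀ = 51.2, g = 9.81:
3.942 tan²θ − 45.9 tanθ + (50.94) = 0.
tanθ = [45.9 ± √(45.9² − 4 × 3.942 × (50.94))] / (2 × 3.942) = (45.9 ± 36.10) / 7.884, giving tanθ = 1.242 or 10.40.
θ = 51.17° or 84.51°; the smaller is 51.17°.

51.17°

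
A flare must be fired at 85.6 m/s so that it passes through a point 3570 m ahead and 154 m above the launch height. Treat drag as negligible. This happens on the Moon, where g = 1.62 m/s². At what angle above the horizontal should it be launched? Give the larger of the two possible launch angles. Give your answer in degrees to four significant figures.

63.10°

Trajectory: y = x tanθ − g x² (1 + tan²θ)/(2v₀²). With x = 3570, y = 154, v₀ = 85.6, g = 1.62:
1409 tan²θ − 3570 tanθ + (1563) = 0.
tanθ = [3570 ± √(3570² − 4 × 1409 × (1563))] / (2 × 1409) = (3570 ± 1984) / 2818, giving tanθ = 0.5628 or 1.971.
θ = 29.37° or 63.10°; the larger is 63.10°.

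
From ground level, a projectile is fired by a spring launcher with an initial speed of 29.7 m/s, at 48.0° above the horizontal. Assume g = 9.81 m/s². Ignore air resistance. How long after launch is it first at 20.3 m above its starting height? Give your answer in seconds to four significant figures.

1.289 s

Components: vₓ = 29.70 cos 48.0° = 19.87 m/s, v_y0 = 29.70 sin 48.0° = 22.07 m/s.
Height y(t) = 22.07 t − 4.905 t² = 20.3 gives 4.905 t² − 22.07 t + 20.3 = 0.
t = [22.07 ± √(22.07² − 2·9.81·20.3)] / 9.81 = (22.07 ± 9.427) / 9.81, so t = 1.289 s or t = 3.211 s.
The first (ascending) time is 1.289 s.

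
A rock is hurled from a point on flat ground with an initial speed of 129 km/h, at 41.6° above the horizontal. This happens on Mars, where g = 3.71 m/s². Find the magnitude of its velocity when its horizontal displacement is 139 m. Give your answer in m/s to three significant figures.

27.2 m/s

Convert: 129 km/h = 129/3.6 = 35.83 m/s.
Components: vₓ = 35.83 cos 41.6° = 26.80 m/s, v_y0 = 35.83 sin 41.6° = 23.79 m/s.
Time to reach x = 139 m: t = x/vₓ = 139/26.80 = 5.187 s.
Vertical velocity there: v_y = v_y0 − g t = 23.79 − 3.71 × 5.187 = 4.546 m/s.
Speed: √(vₓ² + v_y²) = √(26.80² + 4.546²) = 27.18 m/s.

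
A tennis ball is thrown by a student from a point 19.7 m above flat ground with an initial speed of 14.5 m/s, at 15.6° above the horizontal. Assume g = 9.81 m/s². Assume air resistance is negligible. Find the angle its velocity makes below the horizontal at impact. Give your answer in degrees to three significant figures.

Resolve: vₓ = 14.50 cos 15.6° = 13.97 m/s and v_y0 = 14.50 sin 15.6° = 3.899 m/s.
With up positive and y = 0 at the ground: y(t) = 19.7 + (3.899) t − 4.905 t². Setting y = 0 and taking the positive root: t = [3.899 + √(3.899² + 2·9.81·19.7)] / 9.81 = (3.899 + 20.04) / 9.81 = 2.441 s.
At impact: v_y = v_y0 − g t = −20.04 m/s; vₓ = 13.97 m/s.
Angle below horizontal: arctan(|v_y|/vₓ) = arctan(20.04/13.97) = 55.13°.

55.1°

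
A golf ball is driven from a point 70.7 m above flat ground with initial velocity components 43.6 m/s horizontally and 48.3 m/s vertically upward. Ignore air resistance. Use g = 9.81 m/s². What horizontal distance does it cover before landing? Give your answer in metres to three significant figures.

With up positive and y = 0 at the ground: y(t) = 70.7 + (48.30) t − 4.905 t². Setting y = 0 and taking the positive root: t = [48.30 + √(48.30² + 2·9.81·70.7)] / 9.81 = (48.30 + 60.99) / 9.81 = 11.14 s.
Horizontal distance: R = vₓ t = 43.60 × 11.14 = 485.7 m.

486 m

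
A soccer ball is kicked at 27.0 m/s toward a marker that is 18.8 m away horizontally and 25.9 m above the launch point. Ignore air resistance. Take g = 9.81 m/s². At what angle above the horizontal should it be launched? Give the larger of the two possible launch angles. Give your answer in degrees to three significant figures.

Trajectory: y = x tanθ − g x² (1 + tan²θ)/(2v₀²). With x = 18.8, y = 25.9, v₀ = 27.0, g = 9.81:
2.378 tan²θ − 18.8 tanθ + (28.28) = 0.
tanθ = [18.8 ± √(18.8² − 4 × 2.378 × (28.28))] / (2 × 2.378) = (18.8 ± 9.190) / 4.756, giving tanθ = 2.021 or 5.885.
θ = 63.67° or 80.36°; the larger is 80.36°.

80.4°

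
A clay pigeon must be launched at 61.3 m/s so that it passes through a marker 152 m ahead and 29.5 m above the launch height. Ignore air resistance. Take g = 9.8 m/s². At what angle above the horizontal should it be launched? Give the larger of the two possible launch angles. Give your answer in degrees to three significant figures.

77.8°

Trajectory: y = x tanθ − g x² (1 + tan²θ)/(2v₀²). With x = 152, y = 29.5, v₀ = 61.3, g = 9.80:
30.13 tan²θ − 152 tanθ + (59.63) = 0.
tanθ = [152 ± √(152² − 4 × 30.13 × (59.63))] / (2 × 30.13) = (152 ± 126.2) / 60.25, giving tanθ = 0.4287 or 4.617.
θ = 23.21° or 77.78°; the larger is 77.78°.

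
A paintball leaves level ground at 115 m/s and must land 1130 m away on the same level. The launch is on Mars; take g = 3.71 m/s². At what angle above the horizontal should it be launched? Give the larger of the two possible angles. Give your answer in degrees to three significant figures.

80.8°

R = v₀² sin 2θ / g gives sin 2θ = gR/v₀² = 3.71·1130/115² = 0.3170.
2θ = 18.48° or 180° − 18.48° = 161.5°, so θ = 9.241° or 80.76°.
The larger angle is 80.76°.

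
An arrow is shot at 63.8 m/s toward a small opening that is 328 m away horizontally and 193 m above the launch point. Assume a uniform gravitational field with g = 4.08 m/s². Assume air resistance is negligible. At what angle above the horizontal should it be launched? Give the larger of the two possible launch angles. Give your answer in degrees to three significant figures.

Trajectory: y = x tanθ − g x² (1 + tan²θ)/(2v₀²). With x = 328, y = 193, v₀ = 63.8, g = 4.08:
53.92 tan²θ − 328 tanθ + (246.9) = 0.
tanθ = [328 ± √(328² − 4 × 53.92 × (246.9))] / (2 × 53.92) = (328 ± 233.1) / 107.8, giving tanθ = 0.8801 or 5.203.
θ = 41.35° or 79.12°; the larger is 79.12°.

79.1°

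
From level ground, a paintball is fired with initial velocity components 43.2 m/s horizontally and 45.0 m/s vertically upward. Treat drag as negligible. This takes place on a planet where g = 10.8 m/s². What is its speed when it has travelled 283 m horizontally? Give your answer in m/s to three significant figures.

Time to reach x = 283 m: t = x/vₓ = 283/43.20 = 6.551 s.
Vertical velocity there: v_y = v_y0 − g t = 45.00 − 10.8 × 6.551 = −25.75 m/s.
Speed: √(vₓ² + v_y²) = √(43.20² + 25.75²) = 50.29 m/s.

50.3 m/s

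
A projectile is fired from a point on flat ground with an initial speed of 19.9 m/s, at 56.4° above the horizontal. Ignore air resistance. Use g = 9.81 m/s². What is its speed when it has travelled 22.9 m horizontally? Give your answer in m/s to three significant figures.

11.7 m/s

Horizontal component vₓ = 19.90 cos 56.4° = 11.01 m/s; vertical v_y0 = 19.90 sin 56.4° = 16.58 m/s.
Time to reach x = 22.9 m: t = x/vₓ = 22.9/11.01 = 2.079 s.
Vertical velocity there: v_y = v_y0 − g t = 16.58 − 9.81 × 2.079 = −3.824 m/s.
Speed: √(vₓ² + v_y²) = √(11.01² + 3.824²) = 11.66 m/s.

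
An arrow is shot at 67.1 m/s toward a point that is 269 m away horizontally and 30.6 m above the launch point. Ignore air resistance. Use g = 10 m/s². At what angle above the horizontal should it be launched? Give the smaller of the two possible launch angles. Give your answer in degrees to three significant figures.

Trajectory: y = x tanθ − g x² (1 + tan²θ)/(2v₀²). With x = 269, y = 30.6, v₀ = 67.1, g = 10.0:
80.36 tan²θ − 269 tanθ + (111.0) = 0.
tanθ = [269 ± √(269² − 4 × 80.36 × (111.0))] / (2 × 80.36) = (269 ± 191.6) / 160.7, giving tanθ = 0.4818 or 2.866.
θ = 25.73° or 70.76°; the smaller is 25.73°.

25.7°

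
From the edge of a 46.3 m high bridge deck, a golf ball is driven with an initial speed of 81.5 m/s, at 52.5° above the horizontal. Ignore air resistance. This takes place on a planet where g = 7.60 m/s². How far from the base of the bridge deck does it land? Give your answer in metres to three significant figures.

878 m

Components: vₓ = 81.50 cos 52.5° = 49.61 m/s, v_y0 = 81.50 sin 52.5° = 64.66 m/s.
With up positive and y = 0 at the ground: y(t) = 46.3 + (64.66) t − 3.800 t². Setting y = 0 and taking the positive root: t = [64.66 + √(64.66² + 2·7.60·46.3)] / 7.60 = (64.66 + 69.89) / 7.60 = 17.70 s.
Horizontal distance: R = vₓ t = 49.61 × 17.70 = 878.3 m.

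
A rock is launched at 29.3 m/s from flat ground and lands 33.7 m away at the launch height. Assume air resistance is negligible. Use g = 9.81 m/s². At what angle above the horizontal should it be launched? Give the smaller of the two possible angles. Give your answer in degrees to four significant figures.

11.32°

Level-ground range R = v₀² sin(2θ)/g ⇒ sin(2θ) = gR/v₀² = 9.81 × 33.7 / 29.3² = 0.3851.
2θ = 22.65° or 180° − 22.65° = 157.4°, so θ = 11.32° or 78.68°.
The smaller angle is 11.32°.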